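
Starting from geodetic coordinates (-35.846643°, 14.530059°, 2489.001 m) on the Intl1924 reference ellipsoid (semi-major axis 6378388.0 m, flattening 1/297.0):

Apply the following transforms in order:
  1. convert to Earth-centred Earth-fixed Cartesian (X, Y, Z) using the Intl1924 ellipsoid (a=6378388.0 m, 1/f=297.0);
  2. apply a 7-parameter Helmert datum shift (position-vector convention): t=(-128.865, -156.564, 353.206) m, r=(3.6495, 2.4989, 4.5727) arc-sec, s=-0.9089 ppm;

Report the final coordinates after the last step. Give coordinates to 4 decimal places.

X=5012401.6562 m, Y=1299173.9558 m, Z=-3715609.1778 m

start: φ=-35.846643°, λ=14.530059°, h=2489.001 m
→ ECEF (a=6378388.000, f=1/297.0): X=5012608.8967, Y=1299154.8290, Z=-3715928.0197
→ Helmert 7p (PV): X=5012401.6562, Y=1299173.9558, Z=-3715609.1778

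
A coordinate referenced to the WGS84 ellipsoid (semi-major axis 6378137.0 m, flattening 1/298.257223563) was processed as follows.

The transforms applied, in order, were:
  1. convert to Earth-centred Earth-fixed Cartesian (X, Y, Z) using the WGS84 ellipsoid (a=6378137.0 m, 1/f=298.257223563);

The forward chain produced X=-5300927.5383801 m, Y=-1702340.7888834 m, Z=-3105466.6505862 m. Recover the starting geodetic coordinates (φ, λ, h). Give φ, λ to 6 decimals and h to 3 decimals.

start: X=-5300927.5384, Y=-1702340.7889, Z=-3105466.6506 m
→ geod (Bowring, a=6378137.000): φ=-29.31578000°, λ=-162.19608900°, h=2042.8010 m

φ=-29.315780°, λ=-162.196089°, h=2042.801 m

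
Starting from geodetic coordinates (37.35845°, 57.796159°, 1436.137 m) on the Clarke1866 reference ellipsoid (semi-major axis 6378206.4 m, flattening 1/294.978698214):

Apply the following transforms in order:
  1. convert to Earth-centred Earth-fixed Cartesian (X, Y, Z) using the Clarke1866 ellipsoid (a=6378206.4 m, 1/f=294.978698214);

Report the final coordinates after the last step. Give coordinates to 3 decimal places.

start: φ=37.358450°, λ=57.796159°, h=1436.137 m
→ ECEF (a=6378206.400, f=1/294.978698214): X=2705817.7458, Y=4296126.9266, Z=3849766.9556

X=2705817.746 m, Y=4296126.927 m, Z=3849766.956 m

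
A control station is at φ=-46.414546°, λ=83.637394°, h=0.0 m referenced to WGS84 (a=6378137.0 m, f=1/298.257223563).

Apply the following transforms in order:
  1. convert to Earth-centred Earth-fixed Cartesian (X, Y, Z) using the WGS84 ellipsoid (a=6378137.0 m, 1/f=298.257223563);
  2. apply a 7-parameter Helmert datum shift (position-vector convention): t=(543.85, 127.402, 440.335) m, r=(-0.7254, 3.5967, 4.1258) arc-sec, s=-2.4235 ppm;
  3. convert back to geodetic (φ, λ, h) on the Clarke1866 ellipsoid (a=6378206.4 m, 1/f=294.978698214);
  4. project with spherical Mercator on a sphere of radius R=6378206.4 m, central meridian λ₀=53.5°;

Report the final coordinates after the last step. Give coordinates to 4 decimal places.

E=3354394.0519 m, N=-5846852.6880 m

start: φ=-46.414546°, λ=83.637394°, h=0.000 m
→ ECEF (a=6378137.000, f=1/298.257223563): X=488169.9844, Y=4377924.9872, Z=-4597136.5221
→ Helmert 7p (PV): X=488544.9209, Y=4378035.3765, Z=-4596708.9547
→ geod (Bowring, a=6378206.400): φ=-46.41304637°, λ=83.63270659°, h=-150.1828 m
→ merc (R=6378206.4, λ₀=53.5°): E=3354394.0519, N=-5846852.6880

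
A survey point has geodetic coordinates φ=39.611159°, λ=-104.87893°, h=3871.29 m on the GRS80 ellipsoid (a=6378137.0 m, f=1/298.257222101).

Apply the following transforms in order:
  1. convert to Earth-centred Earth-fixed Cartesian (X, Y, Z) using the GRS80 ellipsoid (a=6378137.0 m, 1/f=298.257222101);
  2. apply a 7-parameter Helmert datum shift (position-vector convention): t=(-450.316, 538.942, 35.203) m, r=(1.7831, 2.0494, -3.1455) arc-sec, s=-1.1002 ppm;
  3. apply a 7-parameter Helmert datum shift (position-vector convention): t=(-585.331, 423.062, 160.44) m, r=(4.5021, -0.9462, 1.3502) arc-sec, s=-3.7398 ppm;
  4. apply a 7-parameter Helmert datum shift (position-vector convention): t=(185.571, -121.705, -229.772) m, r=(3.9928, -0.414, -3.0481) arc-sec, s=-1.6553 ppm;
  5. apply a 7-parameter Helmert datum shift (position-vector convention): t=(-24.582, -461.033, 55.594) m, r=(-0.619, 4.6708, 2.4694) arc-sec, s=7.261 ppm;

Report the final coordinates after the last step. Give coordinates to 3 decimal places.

start: φ=39.611159°, λ=-104.878930°, h=3871.290 m
→ ECEF (a=6378137.000, f=1/298.257222101): X=-1264199.5851, Y=-4758252.4684, Z=4047287.1764
→ Helmert 7p (PV): X=-1264680.8597, Y=-4757724.0002, Z=4047289.3537
→ Helmert 7p (PV): X=-1265248.8834, Y=-4757379.7628, Z=4047325.0107
→ Helmert 7p (PV): X=-1265139.6441, Y=-4757553.2421, Z=4046993.9081
→ Helmert 7p (PV): X=-1265024.8110, Y=-4758051.8209, Z=4047121.8137

X=-1265024.811 m, Y=-4758051.821 m, Z=4047121.814 m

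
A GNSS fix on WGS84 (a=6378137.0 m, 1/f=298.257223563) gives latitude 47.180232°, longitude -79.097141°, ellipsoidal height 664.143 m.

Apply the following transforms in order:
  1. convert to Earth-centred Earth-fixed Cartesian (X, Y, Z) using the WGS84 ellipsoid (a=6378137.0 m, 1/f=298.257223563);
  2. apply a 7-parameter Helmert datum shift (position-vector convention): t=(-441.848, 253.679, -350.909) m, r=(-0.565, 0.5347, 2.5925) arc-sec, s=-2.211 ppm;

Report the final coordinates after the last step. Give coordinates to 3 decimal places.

X=821164.013 m, Y=-4264774.771 m, Z=4655542.319 m

start: φ=47.180232°, λ=-79.097141°, h=664.143 m
→ ECEF (a=6378137.000, f=1/298.257223563): X=821542.0011, Y=-4265060.9593, Z=4655893.9694
→ Helmert 7p (PV): X=821164.0127, Y=-4264774.7711, Z=4655542.3194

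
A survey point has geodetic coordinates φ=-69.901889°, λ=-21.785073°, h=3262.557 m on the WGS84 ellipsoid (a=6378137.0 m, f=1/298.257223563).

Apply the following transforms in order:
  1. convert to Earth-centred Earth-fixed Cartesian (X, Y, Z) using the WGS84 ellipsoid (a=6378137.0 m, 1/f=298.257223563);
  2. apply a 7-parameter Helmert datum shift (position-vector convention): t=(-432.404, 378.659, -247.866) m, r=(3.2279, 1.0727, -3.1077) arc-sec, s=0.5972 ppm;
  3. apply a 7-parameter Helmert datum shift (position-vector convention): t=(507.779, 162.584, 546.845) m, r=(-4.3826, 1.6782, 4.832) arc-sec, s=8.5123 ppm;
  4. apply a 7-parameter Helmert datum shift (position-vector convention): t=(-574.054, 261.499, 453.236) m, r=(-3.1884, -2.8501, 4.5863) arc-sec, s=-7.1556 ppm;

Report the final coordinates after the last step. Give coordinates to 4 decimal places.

start: φ=-69.901889°, λ=-21.785073°, h=3262.557 m
→ ECEF (a=6378137.000, f=1/298.257223563): X=2042260.2496, Y=-816228.7084, Z=-5970351.5408
→ Helmert 7p (PV): X=2041785.7180, Y=-815787.8748, Z=-5970626.3667
→ Helmert 7p (PV): X=2042281.4100, Y=-815711.2649, Z=-5970129.6243
→ Helmert 7p (PV): X=2041793.3722, Y=-815490.8036, Z=-5969592.8400

X=2041793.3722 m, Y=-815490.8036 m, Z=-5969592.8400 m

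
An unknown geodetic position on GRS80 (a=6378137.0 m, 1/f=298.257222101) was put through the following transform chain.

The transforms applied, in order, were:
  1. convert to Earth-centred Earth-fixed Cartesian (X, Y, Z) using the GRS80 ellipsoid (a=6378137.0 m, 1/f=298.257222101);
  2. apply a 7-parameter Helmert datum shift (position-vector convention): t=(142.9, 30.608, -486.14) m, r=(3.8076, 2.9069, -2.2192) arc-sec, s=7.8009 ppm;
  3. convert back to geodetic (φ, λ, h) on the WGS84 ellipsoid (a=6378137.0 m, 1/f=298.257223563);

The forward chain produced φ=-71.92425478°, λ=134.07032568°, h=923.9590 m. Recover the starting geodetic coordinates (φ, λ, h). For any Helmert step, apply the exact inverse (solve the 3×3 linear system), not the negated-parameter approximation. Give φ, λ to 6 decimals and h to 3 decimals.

φ=-71.923559°, λ=134.074993°, h=436.514 m

start: φ=-71.924255°, λ=134.070326°, h=923.959 m
→ ECEF (a=6378137.000, f=1/298.257223563): X=-1380836.5905, Y=1426390.3094, Z=-6041947.4787
→ Helmert⁻¹: X=-1380898.9199, Y=1426222.1936, Z=-6041459.9990
→ geod (Bowring, a=6378137.000): φ=-71.92355900°, λ=134.07499300°, h=436.5140 m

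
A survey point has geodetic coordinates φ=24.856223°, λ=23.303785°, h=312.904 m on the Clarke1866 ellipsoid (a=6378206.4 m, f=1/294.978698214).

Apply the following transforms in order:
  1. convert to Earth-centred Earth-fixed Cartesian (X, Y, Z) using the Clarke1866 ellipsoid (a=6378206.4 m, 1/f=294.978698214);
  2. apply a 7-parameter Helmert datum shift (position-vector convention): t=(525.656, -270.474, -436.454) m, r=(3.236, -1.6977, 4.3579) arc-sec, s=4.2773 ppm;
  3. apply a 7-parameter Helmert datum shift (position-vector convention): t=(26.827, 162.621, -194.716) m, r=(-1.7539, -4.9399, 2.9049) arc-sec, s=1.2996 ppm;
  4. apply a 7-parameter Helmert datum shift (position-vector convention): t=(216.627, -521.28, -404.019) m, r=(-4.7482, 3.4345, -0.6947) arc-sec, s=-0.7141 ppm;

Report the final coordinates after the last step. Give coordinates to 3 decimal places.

X=5319354.964 m, Y=2290593.133 m, Z=2663634.633 m

start: φ=24.856223°, λ=23.303785°, h=312.904 m
→ ECEF (a=6378206.400, f=1/294.978698214): X=5318674.3182, Y=2290999.5770, Z=2664610.5429
→ Helmert 7p (PV): X=5319152.3883, Y=2290809.4700, Z=2664265.2054
→ Helmert 7p (PV): X=5319090.0584, Y=2291072.6344, Z=2664181.8630
→ Helmert 7p (PV): X=5319354.9644, Y=2290593.1328, Z=2663634.6335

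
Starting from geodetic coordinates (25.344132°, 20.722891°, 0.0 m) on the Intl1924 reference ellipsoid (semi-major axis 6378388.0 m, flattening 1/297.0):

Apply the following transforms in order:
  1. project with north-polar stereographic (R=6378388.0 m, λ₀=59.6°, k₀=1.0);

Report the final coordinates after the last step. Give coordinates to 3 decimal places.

start: φ=25.344132°, λ=20.722891°, h=0.000 m
→ stereo (R=6378388.0, λ₀=59.6°): E=-5067164.9926, N=-6284942.7591

E=-5067164.993 m, N=-6284942.759 m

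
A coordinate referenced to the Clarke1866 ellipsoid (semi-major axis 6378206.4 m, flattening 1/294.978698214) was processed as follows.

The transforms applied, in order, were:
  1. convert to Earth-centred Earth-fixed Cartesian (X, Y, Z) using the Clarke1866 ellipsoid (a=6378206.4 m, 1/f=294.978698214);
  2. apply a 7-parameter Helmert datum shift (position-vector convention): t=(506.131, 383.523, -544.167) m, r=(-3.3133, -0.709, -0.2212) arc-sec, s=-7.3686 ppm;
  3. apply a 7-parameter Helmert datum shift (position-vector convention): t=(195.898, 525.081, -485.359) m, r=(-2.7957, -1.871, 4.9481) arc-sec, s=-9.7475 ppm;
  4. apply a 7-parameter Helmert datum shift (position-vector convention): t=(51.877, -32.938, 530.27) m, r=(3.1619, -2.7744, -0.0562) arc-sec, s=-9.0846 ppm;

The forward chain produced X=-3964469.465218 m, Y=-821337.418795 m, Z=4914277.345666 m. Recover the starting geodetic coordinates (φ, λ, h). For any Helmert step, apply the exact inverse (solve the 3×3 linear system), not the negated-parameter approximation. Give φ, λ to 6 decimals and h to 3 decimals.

φ=50.704942°, λ=-168.285344°, h=3073.320 m

start: X=-3964469.4652, Y=-821337.4188, Z=4914277.3457 m
→ Helmert⁻¹: X=-3964491.0402, Y=-821237.6962, Z=4913857.6296
→ Helmert⁻¹: X=-3964700.7192, Y=-821742.2876, Z=4914415.7170
→ Helmert⁻¹: X=-3965218.2922, Y=-822215.0721, Z=4914996.5229
→ geod (Bowring, a=6378206.400): φ=50.70494200°, λ=-168.28534400°, h=3073.3200 m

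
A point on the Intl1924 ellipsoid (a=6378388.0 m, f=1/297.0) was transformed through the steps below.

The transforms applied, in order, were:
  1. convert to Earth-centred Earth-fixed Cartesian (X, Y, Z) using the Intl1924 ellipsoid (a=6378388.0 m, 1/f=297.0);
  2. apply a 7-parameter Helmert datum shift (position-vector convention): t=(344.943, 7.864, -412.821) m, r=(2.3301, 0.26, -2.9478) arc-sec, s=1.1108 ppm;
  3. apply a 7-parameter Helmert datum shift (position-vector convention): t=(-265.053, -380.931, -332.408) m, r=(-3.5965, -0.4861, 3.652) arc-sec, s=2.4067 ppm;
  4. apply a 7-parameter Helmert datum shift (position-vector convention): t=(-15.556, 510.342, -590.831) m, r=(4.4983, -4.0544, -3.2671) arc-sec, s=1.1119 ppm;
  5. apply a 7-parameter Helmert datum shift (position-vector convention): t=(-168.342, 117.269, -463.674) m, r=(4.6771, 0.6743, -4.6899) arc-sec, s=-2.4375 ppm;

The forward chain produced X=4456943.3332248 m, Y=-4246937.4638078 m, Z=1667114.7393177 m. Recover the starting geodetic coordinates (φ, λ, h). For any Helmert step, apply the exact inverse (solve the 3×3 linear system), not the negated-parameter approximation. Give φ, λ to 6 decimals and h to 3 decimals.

start: X=4456943.3332, Y=-4246937.4638, Z=1667114.7393 m
→ Helmert⁻¹: X=4457213.6511, Y=-4246925.9248, Z=1667693.3491
→ Helmert⁻¹: X=4457324.3183, Y=-4247324.5604, Z=1668287.3379
→ Helmert⁻¹: X=4457507.3799, Y=-4247041.4232, Z=1668531.1724
→ Helmert⁻¹: X=4457216.0769, Y=-4246962.0160, Z=1668995.7343
→ geod (Bowring, a=6378388.000): φ=15.26569900°, λ=-43.61625900°, h=1882.8200 m

φ=15.265699°, λ=-43.616259°, h=1882.820 m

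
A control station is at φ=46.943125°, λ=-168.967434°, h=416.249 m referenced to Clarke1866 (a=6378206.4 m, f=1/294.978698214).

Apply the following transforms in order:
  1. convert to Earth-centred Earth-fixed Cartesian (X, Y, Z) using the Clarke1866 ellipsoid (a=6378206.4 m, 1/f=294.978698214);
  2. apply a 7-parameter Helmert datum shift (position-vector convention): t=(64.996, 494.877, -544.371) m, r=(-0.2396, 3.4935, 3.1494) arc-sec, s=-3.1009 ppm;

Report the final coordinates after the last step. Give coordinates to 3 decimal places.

start: φ=46.943125°, λ=-168.967434°, h=416.249 m
→ ECEF (a=6378206.400, f=1/294.978698214): X=-4282098.7906, Y=-834881.8030, Z=4637550.4439
→ Helmert 7p (PV): X=-4281929.2230, Y=-834444.3321, Z=4637065.1876

X=-4281929.223 m, Y=-834444.332 m, Z=4637065.188 m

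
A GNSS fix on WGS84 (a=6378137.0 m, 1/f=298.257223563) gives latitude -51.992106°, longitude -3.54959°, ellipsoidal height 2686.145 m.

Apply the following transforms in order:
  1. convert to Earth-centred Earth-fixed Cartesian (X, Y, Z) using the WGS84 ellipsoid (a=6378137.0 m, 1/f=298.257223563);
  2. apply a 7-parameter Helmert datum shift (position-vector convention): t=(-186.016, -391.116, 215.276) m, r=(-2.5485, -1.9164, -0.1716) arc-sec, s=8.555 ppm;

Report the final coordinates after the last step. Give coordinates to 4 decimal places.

start: φ=-51.992106°, λ=-3.549590°, h=2686.145 m
→ ECEF (a=6378137.000, f=1/298.257223563): X=3929753.2394, Y=-243768.1457, Z=-5004379.0186
→ Helmert 7p (PV): X=3929647.1356, Y=-244226.4485, Z=-5004167.0316

X=3929647.1356 m, Y=-244226.4485 m, Z=-5004167.0316 m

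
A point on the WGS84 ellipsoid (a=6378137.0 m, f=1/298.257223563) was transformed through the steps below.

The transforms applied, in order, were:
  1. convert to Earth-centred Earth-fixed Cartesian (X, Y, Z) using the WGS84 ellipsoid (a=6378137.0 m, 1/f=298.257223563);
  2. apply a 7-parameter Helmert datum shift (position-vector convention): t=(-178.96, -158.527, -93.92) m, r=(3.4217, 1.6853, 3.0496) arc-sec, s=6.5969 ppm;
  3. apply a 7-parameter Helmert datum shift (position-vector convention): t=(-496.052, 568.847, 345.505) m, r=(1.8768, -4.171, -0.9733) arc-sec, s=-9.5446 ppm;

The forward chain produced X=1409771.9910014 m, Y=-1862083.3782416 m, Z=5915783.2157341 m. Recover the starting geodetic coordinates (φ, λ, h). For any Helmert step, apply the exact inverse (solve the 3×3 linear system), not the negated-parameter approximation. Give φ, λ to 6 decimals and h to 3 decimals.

φ=68.580787°, λ=-52.860667°, h=563.345 m

start: X=1409771.9910, Y=-1862083.3782, Z=5915783.2157 m
→ Helmert⁻¹: X=1410409.9131, Y=-1862609.5235, Z=5915482.5989
→ Helmert⁻¹: X=1410503.6992, Y=-1862361.4315, Z=5915579.9138
→ geod (Bowring, a=6378137.000): φ=68.58078700°, λ=-52.86066700°, h=563.3450 m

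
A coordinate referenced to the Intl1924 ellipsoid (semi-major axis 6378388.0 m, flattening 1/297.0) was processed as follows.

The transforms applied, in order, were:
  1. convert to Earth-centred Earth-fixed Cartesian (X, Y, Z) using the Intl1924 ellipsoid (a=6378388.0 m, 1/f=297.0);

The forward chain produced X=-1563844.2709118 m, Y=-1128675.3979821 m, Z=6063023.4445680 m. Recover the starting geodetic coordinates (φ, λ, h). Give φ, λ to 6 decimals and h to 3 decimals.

start: X=-1563844.2709, Y=-1128675.3980, Z=6063023.4446 m
→ geod (Bowring, a=6378388.000): φ=72.46577300°, λ=-144.18083600°, h=3495.1880 m

φ=72.465773°, λ=-144.180836°, h=3495.188 m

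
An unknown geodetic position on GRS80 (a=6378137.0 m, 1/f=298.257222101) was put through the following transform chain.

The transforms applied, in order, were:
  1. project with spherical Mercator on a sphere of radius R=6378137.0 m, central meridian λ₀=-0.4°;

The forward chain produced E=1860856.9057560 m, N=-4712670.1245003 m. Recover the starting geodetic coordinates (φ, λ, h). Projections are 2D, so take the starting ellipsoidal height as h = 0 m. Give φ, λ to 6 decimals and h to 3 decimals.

start: E=1860856.9058, N=-4712670.1245 m
→ merc⁻¹: φ=-38.93713100°, λ=16.31636200°

φ=-38.937131°, λ=16.316362°, h=0.000 m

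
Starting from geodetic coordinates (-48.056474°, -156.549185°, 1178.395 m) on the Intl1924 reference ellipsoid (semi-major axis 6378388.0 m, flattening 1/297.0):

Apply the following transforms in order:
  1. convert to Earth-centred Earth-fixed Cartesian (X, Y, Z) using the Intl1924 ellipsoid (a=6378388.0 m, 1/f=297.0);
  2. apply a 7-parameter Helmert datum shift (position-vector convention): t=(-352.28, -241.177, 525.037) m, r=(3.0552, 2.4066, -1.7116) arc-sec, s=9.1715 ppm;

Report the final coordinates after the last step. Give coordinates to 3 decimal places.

X=-3919634.258 m, Y=-1700261.927 m, Z=-4721538.393 m

start: φ=-48.056474°, λ=-156.549185°, h=1178.395 m
→ ECEF (a=6378388.000, f=1/297.0): X=-3919176.8300, Y=-1700107.6226, Z=-4722040.6670
→ Helmert 7p (PV): X=-3919634.2575, Y=-1700261.9266, Z=-4721538.3930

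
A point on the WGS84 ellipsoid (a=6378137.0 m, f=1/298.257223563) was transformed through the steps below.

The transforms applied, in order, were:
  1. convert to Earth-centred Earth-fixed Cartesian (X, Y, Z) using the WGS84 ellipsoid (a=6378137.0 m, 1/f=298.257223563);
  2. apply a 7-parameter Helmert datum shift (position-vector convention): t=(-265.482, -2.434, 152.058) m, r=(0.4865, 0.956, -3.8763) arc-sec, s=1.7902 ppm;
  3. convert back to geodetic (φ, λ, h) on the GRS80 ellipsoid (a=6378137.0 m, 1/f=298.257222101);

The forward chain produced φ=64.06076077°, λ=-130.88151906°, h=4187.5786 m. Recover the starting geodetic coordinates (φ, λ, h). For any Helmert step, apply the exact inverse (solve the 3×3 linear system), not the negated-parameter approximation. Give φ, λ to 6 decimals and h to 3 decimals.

start: φ=64.060761°, λ=-130.881519°, h=4187.579 m
→ ECEF (a=6378137.000, f=1/298.257222101): X=-1832149.4071, Y=-2116470.1933, Z=5716446.7191
→ Helmert⁻¹: X=-1831867.3649, Y=-2116484.9139, Z=5716280.9294
→ geod (Bowring, a=6378137.000): φ=64.06150900°, λ=-130.87695700°, h=3962.6180 m

φ=64.061509°, λ=-130.876957°, h=3962.618 m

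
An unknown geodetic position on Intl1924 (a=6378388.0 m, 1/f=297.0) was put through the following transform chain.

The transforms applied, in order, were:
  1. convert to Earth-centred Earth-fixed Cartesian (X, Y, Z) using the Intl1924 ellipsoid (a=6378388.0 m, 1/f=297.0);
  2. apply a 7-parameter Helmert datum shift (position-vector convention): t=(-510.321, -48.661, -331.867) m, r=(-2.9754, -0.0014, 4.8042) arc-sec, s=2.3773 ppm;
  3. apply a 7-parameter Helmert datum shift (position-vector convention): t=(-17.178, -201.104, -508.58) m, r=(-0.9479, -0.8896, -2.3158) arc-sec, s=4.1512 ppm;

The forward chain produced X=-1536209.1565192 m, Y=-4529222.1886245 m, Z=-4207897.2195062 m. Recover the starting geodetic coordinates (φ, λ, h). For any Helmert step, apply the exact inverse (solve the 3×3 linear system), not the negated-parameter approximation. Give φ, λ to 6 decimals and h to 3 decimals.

start: X=-1536209.1565, Y=-4529222.1886, Z=-4207897.2195 m
→ Helmert⁻¹: X=-1536152.8990, Y=-4529000.1955, Z=-4207385.3618
→ Helmert⁻¹: X=-1535744.4391, Y=-4528844.3100, Z=-4207108.8122
→ geod (Bowring, a=6378388.000): φ=-41.53153300°, λ=-108.73194900°, h=365.3610 m

φ=-41.531533°, λ=-108.731949°, h=365.361 m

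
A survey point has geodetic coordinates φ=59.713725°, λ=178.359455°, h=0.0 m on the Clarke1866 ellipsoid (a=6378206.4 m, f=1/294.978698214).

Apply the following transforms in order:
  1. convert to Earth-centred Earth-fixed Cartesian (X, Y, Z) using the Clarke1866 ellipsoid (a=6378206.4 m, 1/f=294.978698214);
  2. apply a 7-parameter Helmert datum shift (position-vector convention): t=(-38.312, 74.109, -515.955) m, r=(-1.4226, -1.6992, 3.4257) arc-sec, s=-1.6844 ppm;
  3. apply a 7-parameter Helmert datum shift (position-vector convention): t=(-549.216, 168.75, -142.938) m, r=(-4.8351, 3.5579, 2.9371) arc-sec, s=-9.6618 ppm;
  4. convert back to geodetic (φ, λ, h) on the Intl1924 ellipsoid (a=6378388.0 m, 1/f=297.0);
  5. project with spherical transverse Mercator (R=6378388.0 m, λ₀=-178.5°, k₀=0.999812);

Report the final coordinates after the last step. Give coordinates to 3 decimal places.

E=-176579.656 m, N=6649579.923 m

start: φ=59.713725°, λ=178.359455°, h=0.000 m
→ ECEF (a=6378206.400, f=1/294.978698214): X=-3223488.5339, Y=92323.0944, Z=5484263.4619
→ Helmert 7p (PV): X=-3223568.1286, Y=92381.3361, Z=5483711.0775
→ Helmert 7p (PV): X=-3223992.9260, Y=92631.8357, Z=5483568.5949
→ geod (Bowring, a=6378388.000): φ=59.70545485°, λ=178.35422918°, h=-632.0062 m
→ tm (R=6378388.0, λ₀=-178.5°): E=-176579.6560, N=6649579.9227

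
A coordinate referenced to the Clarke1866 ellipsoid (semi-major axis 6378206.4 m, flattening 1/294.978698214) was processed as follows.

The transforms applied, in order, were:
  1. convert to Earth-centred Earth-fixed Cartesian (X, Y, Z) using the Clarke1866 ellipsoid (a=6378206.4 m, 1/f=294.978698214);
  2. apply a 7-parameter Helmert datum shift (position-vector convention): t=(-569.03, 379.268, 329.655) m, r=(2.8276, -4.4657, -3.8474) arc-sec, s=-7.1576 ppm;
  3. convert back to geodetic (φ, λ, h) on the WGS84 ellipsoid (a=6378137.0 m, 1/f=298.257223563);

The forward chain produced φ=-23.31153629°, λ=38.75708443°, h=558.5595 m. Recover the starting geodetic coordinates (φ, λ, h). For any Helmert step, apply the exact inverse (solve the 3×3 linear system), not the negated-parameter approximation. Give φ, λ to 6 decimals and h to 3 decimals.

φ=-23.316555°, λ=38.751850°, h=892.306 m

start: φ=-23.311536°, λ=38.757084°, h=558.559 m
→ ECEF (a=6378137.000, f=1/298.257223563): X=4570491.8186, Y=3669136.7385, Z=-2508662.3229
→ Helmert⁻¹: X=4570970.8088, Y=3668834.5942, Z=-2509159.1940
→ geod (Bowring, a=6378206.400): φ=-23.31655500°, λ=38.75185000°, h=892.3060 m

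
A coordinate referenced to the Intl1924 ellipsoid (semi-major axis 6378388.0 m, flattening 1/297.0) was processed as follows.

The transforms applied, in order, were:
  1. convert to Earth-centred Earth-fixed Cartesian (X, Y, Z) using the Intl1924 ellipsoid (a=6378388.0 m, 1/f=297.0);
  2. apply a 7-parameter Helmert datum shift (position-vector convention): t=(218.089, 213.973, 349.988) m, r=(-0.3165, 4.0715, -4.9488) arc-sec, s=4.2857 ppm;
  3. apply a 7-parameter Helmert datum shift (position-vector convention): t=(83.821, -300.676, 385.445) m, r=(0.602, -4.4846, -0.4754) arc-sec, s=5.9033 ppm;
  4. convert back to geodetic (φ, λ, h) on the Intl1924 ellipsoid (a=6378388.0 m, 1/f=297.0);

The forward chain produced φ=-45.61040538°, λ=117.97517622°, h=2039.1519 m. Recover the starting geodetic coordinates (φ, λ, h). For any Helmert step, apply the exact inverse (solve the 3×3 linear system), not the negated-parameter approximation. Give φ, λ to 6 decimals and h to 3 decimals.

φ=-45.613648°, λ=117.979719°, h=2652.444 m

start: φ=-45.610405°, λ=117.975176°, h=2039.152 m
→ ECEF (a=6378388.000, f=1/297.0): X=-2097297.5262, Y=3948569.0730, Z=-4536600.7964
→ Helmert⁻¹: X=-2097476.7087, Y=3948828.3621, Z=-4536925.3801
→ Helmert⁻¹: X=-2097690.9808, Y=3948554.1000, Z=-4537291.2707
→ geod (Bowring, a=6378388.000): φ=-45.61364800°, λ=117.97971900°, h=2652.4440 m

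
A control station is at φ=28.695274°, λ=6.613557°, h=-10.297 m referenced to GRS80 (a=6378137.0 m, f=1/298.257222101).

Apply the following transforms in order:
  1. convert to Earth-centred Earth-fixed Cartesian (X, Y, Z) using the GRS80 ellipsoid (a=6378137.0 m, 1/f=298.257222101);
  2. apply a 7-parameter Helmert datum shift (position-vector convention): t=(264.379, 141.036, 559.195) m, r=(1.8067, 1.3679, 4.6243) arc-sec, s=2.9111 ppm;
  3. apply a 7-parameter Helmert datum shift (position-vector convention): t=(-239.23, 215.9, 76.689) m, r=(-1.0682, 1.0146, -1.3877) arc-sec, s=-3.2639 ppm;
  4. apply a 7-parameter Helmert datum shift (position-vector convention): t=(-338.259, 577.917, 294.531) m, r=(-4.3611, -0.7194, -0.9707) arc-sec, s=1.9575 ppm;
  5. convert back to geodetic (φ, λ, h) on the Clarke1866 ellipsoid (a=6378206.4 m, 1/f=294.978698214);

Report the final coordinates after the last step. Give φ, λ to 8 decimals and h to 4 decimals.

start: φ=28.695274°, λ=6.613557°, h=-10.297 m
→ ECEF (a=6378137.000, f=1/298.257222101): X=5561865.2537, Y=644863.4377, Z=3044313.6450
→ Helmert 7p (PV): X=5562151.5557, Y=645104.3785, Z=3044850.4657
→ Helmert 7p (PV): X=5561913.4888, Y=645296.5208, Z=3044886.5161
→ Helmert 7p (PV): X=5561578.5342, Y=645913.9048, Z=3045192.7624
→ geod (Bowring, a=6378206.400): φ=28.70474613°, λ=6.62457312°, h=253.5907 m

φ=28.70474613°, λ=6.62457312°, h=253.5907 m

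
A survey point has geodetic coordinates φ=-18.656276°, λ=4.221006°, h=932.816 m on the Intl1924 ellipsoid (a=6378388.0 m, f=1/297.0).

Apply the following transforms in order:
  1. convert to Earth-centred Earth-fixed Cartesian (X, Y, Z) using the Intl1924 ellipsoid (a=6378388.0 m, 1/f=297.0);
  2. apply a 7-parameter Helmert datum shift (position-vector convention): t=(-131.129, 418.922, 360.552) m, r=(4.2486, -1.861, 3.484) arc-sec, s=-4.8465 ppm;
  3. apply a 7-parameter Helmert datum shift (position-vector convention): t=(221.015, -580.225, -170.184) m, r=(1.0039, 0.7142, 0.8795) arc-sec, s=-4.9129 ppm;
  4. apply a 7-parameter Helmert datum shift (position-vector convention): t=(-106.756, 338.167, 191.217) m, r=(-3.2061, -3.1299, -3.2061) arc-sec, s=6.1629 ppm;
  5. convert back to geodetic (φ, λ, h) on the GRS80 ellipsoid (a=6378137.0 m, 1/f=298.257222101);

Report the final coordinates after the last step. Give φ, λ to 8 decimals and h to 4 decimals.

start: φ=-18.656276°, λ=4.221006°, h=932.816 m
→ ECEF (a=6378388.000, f=1/297.0): X=6029797.0808, Y=445023.2674, Z=-2027661.9253
→ Helmert 7p (PV): X=6029647.5058, Y=445583.6460, Z=-2027227.9769
→ Helmert 7p (PV): X=6029829.9785, Y=445036.8084, Z=-2027406.9105
→ Helmert 7p (PV): X=6029798.0657, Y=445252.4788, Z=-2027143.6074
→ geod (Bowring, a=6378137.000): φ=-18.65128953°, λ=4.22317150°, h=1025.6328 m

φ=-18.65128953°, λ=4.22317150°, h=1025.6328 m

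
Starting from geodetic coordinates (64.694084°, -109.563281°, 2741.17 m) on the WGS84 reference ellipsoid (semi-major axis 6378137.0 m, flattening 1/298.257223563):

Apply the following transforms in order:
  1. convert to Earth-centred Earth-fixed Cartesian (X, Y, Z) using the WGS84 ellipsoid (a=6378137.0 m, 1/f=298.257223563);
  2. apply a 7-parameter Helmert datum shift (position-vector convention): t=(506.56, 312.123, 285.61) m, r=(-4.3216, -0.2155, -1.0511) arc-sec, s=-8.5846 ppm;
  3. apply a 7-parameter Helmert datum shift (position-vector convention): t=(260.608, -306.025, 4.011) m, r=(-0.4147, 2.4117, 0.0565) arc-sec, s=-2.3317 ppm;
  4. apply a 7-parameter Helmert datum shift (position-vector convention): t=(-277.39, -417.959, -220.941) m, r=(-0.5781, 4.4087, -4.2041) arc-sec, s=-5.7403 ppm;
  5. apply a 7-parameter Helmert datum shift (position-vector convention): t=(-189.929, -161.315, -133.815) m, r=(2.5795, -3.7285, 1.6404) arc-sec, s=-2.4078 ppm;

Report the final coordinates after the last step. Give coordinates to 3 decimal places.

X=-915456.684 m, Y=-2577549.529 m, Z=5745563.662 m

start: φ=64.694084°, λ=-109.563281°, h=2741.170 m
→ ECEF (a=6378137.000, f=1/298.257223563): X=-915809.6652, Y=-2577117.4520, Z=5745691.4123
→ Helmert 7p (PV): X=-915314.3788, Y=-2576658.1577, Z=5745980.7356
→ Helmert 7p (PV): X=-914983.7474, Y=-2576946.8730, Z=5745987.2312
→ Helmert 7p (PV): X=-915185.5944, Y=-2577315.2862, Z=5745760.0856
→ Helmert 7p (PV): X=-915456.6845, Y=-2577549.5288, Z=5745563.6616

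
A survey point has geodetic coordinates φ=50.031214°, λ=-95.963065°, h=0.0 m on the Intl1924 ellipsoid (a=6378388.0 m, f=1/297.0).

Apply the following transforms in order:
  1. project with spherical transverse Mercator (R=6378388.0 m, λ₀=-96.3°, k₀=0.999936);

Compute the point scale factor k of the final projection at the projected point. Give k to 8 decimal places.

start: φ=50.031214°, λ=-95.963065°, h=0.000 m
→ into tm (λ₀=-96.3°): φ=50.03121400°, λ−λ₀=0.33693500°
scale k = 0.99994313

0.99994313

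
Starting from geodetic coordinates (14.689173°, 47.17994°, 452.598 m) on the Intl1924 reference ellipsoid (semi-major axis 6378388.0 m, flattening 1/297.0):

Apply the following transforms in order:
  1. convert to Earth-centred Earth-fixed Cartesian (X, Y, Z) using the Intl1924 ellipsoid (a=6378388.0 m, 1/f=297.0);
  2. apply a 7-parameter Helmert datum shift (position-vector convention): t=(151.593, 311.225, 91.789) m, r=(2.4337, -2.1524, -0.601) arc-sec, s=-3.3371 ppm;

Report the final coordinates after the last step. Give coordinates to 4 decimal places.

X=4195017.9484 m, Y=4527147.2611 m, Z=1607173.2165 m

start: φ=14.689173°, λ=47.179940°, h=452.598 m
→ ECEF (a=6378388.000, f=1/297.0): X=4194883.9331, Y=4526882.3261, Z=1606989.6041
→ Helmert 7p (PV): X=4195017.9484, Y=4527147.2611, Z=1607173.2165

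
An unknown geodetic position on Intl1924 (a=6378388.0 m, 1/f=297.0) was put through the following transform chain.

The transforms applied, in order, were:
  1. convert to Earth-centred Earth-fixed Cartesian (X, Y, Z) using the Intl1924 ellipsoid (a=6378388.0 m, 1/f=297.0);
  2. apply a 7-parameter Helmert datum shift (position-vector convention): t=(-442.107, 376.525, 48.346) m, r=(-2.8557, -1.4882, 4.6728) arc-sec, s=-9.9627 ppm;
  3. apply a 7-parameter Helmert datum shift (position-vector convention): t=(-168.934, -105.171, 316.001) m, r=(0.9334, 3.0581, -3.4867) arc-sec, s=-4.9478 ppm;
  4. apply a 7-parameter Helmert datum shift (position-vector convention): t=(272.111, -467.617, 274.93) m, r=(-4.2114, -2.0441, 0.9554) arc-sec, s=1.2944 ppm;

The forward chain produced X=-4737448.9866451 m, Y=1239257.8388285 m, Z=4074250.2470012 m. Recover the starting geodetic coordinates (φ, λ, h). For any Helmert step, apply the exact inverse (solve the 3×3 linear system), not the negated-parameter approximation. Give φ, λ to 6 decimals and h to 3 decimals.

start: X=-4737448.9866, Y=1239257.8388, Z=4074250.2470 m
→ Helmert⁻¹: X=-4737668.8491, Y=1239662.6141, Z=4074042.3051
→ Helmert⁻¹: X=-4737604.7081, Y=1239712.2691, Z=4073670.6100
→ Helmert⁻¹: X=-4737152.3268, Y=1239399.0087, Z=4073714.1865
→ geod (Bowring, a=6378388.000): φ=39.94879100°, λ=165.33813800°, h=27.7620 m

φ=39.948791°, λ=165.338138°, h=27.762 m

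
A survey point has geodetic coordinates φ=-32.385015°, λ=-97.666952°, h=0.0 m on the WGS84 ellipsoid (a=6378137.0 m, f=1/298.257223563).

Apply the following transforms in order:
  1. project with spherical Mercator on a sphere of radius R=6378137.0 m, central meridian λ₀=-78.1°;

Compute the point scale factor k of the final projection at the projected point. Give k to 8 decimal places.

1.18417744

start: φ=-32.385015°, λ=-97.666952°, h=0.000 m
→ into merc (λ₀=-78.1°): φ=-32.38501500°, λ−λ₀=-19.56695200°
scale k = 1.18417744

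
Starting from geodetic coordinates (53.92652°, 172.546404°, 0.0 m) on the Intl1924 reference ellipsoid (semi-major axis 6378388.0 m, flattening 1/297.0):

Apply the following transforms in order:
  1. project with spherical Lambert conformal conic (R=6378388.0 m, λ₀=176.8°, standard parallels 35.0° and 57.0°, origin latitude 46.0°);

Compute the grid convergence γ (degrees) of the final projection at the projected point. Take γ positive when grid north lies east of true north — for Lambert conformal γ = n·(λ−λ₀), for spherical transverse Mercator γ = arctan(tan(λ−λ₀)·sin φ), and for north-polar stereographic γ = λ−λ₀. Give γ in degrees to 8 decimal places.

-3.07905712

start: φ=53.926520°, λ=172.546404°, h=0.000 m
→ into lcc (λ₀=176.8°): φ=53.92652000°, λ−λ₀=-4.25359600°
convergence γ = -3.07905712°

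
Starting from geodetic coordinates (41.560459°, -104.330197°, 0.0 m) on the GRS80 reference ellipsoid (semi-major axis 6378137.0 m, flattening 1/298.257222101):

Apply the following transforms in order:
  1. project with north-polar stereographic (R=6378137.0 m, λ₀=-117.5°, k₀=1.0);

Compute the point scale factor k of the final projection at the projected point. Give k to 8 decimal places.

1.20234940

start: φ=41.560459°, λ=-104.330197°, h=0.000 m
→ into stereo (λ₀=-117.5°): φ=41.56045900°, λ−λ₀=13.16980300°
scale k = 1.20234940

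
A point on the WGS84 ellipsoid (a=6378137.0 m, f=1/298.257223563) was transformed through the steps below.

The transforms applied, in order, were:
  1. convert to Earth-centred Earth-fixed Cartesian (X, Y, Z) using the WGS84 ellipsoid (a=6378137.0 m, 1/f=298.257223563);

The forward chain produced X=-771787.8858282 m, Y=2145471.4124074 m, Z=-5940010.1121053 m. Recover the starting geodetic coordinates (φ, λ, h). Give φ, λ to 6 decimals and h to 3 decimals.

start: X=-771787.8858, Y=2145471.4124, Z=-5940010.1121 m
→ geod (Bowring, a=6378137.000): φ=-69.12912300°, λ=109.78512000°, h=3093.5150 m

φ=-69.129123°, λ=109.785120°, h=3093.515 m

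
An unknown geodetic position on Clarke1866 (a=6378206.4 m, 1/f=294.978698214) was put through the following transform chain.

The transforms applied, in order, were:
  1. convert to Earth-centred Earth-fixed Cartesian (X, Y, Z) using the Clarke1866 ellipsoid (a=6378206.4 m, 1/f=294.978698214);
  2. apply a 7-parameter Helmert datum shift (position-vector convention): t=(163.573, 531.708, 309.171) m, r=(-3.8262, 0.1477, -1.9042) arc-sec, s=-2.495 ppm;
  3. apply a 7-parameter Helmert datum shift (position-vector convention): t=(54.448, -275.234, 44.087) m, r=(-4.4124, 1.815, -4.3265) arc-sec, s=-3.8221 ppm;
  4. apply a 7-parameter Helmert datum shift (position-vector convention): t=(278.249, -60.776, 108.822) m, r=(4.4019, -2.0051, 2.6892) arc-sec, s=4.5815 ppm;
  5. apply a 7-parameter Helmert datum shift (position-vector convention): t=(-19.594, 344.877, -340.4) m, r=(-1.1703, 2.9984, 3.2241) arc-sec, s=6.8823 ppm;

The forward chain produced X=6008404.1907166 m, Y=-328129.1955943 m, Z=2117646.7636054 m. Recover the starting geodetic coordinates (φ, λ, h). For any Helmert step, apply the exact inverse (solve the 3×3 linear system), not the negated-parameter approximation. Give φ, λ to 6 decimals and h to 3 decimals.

φ=19.511318°, λ=-3.131719°, h=2801.020 m

start: X=6008404.1907, Y=-328129.1956, Z=2117646.7636 m
→ Helmert⁻¹: X=6008346.5078, Y=-328577.7451, Z=2118058.0641
→ Helmert⁻¹: X=6008057.0375, Y=-328548.5968, Z=2117888.1460
→ Helmert⁻¹: X=6008013.8006, Y=-328193.9025, Z=2117897.9996
→ Helmert⁻¹: X=6007866.7355, Y=-328710.2483, Z=2117592.3165
→ geod (Bowring, a=6378206.400): φ=19.51131800°, λ=-3.13171900°, h=2801.0200 m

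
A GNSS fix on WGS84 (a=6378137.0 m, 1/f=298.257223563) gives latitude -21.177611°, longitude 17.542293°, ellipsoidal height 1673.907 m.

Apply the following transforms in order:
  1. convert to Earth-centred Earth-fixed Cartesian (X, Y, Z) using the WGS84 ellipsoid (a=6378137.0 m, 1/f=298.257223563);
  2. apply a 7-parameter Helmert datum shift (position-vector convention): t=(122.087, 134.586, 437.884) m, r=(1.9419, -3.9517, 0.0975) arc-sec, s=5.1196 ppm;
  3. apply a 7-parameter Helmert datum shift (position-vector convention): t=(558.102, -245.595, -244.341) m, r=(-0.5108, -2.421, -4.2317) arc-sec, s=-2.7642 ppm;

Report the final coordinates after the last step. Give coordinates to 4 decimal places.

X=5675572.1551 m, Y=1793650.4118 m, Z=-2289971.5035 m

start: φ=-21.177611°, λ=17.542293°, h=1673.907 m
→ ECEF (a=6378137.000, f=1/298.257223563): X=5674771.8868, Y=1793855.0477, Z=-2290347.4249
→ Helmert 7p (PV): X=5674966.0579, Y=1794023.0628, Z=-2289795.6581
→ Helmert 7p (PV): X=5675572.1551, Y=1793650.4118, Z=-2289971.5035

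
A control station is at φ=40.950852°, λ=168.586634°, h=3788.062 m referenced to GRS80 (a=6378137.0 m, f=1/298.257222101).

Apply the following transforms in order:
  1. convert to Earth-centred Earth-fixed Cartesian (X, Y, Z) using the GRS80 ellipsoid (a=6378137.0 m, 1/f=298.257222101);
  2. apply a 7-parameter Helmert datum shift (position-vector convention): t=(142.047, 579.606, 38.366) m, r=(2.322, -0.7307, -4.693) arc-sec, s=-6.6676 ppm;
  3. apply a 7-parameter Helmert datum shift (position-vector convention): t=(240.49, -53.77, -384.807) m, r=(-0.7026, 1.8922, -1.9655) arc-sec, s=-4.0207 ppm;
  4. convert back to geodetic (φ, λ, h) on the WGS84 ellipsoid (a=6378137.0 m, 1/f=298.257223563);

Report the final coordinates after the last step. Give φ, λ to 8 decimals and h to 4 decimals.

φ=40.95050256°, λ=168.57809223°, h=3288.4541 m

start: φ=40.950852°, λ=168.586634°, h=3788.062 m
→ ECEF (a=6378137.000, f=1/298.257222101): X=-4731576.7170, Y=955201.9351, Z=4160785.1586
→ Helmert 7p (PV): X=-4731396.1285, Y=955835.9865, Z=4160789.7735
→ Helmert 7p (PV): X=-4731089.3374, Y=955837.6316, Z=4160428.3853
→ geod (Bowring, a=6378137.000): φ=40.95050256°, λ=168.57809223°, h=3288.4541 m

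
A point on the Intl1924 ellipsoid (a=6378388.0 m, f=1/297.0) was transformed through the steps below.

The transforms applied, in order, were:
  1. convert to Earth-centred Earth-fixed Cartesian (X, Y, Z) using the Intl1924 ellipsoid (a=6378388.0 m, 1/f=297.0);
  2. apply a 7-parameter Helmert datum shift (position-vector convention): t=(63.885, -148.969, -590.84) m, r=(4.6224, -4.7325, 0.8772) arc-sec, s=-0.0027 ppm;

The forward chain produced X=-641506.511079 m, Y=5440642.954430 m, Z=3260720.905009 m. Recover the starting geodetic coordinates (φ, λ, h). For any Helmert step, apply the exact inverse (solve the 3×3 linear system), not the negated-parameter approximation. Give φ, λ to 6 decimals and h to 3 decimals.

φ=30.934030°, λ=96.724070°, h=2985.872 m

start: X=-641506.5111, Y=5440642.9544, Z=3260720.9050 m
→ Helmert⁻¹: X=-641472.4345, Y=5440867.7498, Z=3261204.5416
→ geod (Bowring, a=6378388.000): φ=30.93403000°, λ=96.72407000°, h=2985.8720 m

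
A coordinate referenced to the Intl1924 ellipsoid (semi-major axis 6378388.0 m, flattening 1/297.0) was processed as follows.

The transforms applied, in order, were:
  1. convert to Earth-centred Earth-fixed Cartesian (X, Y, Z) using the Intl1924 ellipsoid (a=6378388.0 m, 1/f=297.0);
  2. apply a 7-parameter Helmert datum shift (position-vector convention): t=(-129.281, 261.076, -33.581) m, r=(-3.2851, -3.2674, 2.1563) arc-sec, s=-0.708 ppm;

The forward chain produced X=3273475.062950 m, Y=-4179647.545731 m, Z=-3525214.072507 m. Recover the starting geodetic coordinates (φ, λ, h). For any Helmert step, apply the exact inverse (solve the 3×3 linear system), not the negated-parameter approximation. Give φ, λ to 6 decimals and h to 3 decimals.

start: X=3273475.0629, Y=-4179647.5457, Z=-3525214.0725 m
→ Helmert⁻¹: X=3273507.1213, Y=-4179889.6564, Z=-3525301.4138
→ geod (Bowring, a=6378388.000): φ=-33.76253400°, λ=-51.93350300°, h=1202.3980 m

φ=-33.762534°, λ=-51.933503°, h=1202.398 m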